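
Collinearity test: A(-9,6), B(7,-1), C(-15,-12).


-9*(-1+ 12) + 7*(-12-6) - 15*(6+ 1)
= -99 - 126 - 105 = -330

No, not collinear (determinant = -330)


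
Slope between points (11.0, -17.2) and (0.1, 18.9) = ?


dy = 18.9 + 17.2 = 36.1
dx = 0.1 - 11.0 = -10.9
m = 36.1/(-10.9) = -3.3119

m = -3.3119


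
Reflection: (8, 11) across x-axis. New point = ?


Reflection rule for x-axis: (x, -y)
(8, 11) -> (8, -11)

(8, -11)


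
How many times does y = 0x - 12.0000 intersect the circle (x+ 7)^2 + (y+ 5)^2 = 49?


Substitute y = 0x - 12.0000: (x+ 7)^2 + (0x- 12.0000+ 5)^2 = 49
Expand to Ax^2 + Bx + C = 0, where b-k = -7
A = 1+m^2 = 1
B = 2(m(b-k) - h) = 2(0*(-7) + 7) = 14
C = h^2 + (b-k)^2 - r^2 = 49 + 49 - 49 = 49
disc = B^2-4AC = 196.0000 - 196.0000 = 0
disc = 0

1 intersection point (tangent)


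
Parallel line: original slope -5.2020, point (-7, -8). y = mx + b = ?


Parallel lines have equal slopes.
m2 = -5.2020
b2 = -8 + 5.2020*(-7) = -44.4140

y = -5.2020x - 44.4140


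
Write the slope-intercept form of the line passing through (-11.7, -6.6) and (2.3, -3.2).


m = (3.4)/(14.0) = 0.2429
b = y1 - m*x1 = -6.6 - (3.4*(-11.7))/(14.0) = -6.6 + 2.8414 = -3.7586

y = 0.2429x - 3.7586


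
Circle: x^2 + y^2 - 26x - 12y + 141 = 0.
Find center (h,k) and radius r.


h = -D/2 = 26/2 = 13
k = -E/2 = 12/2 = 6
r^2 = h^2 + k^2 - F = 169 + 36 - 141 = 64
r = 8

Center (13, 6), radius = 8


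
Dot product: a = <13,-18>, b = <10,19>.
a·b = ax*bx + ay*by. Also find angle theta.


a·b = 13*10 - 18*19 = 130 - 342 = -212
|a| = sqrt(169+324) = 22.2036
|b| = sqrt(100+361) = 21.4709
cos(theta) = -212/(sqrt(493)*sqrt(461)) = -212/sqrt(227273) = -0.444695
theta = arccos(-212/sqrt(227273)) = 116.4038 degrees

a·b = -212, theta = 116.4038 deg


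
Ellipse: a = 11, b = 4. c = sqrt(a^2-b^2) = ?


c^2 = 11^2 - 4^2 = 121 - 16 = 105
c = sqrt(105) = 10.2470

c = 10.2470


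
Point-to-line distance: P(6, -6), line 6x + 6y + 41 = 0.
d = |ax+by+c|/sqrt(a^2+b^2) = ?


|6*6 + 6*(-6) + 41| = |41| = 41
sqrt(36 + 36) = sqrt(72) = 8.4853
d = 41/sqrt(72) = 4.8319

4.8319


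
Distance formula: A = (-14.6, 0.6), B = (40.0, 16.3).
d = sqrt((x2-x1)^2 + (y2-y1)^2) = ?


dx = 40.0 + 14.6 = 54.6
dy = 16.3 - 0.6 = 15.7
d = sqrt(2981.16 + 246.49) = sqrt(3227.65) = 56.8124

56.8124


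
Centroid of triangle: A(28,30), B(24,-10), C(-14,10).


Gx = (28+24- 14)/3 = 38/3 = 12.6667
Gy = (30- 10+10)/3 = 30/3 = 10.0000

G = (12.6667, 10.0000)


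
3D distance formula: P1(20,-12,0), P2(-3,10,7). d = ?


dx=-23, dy=22, dz=7
d = sqrt(529+484+49) = sqrt(1062) = 32.5883

32.5883


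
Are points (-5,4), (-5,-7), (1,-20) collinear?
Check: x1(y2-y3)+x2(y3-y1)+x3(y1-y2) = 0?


-5*(-7+ 20) - 5*(-20-4) + 1*(4+ 7)
= -65 + 120 + 11 = 66

No, not collinear (determinant = 66)


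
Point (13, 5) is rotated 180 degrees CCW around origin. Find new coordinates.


cos(180) = -1, sin(180) = 0
x' = 13*(-1) - 5*0 = -13
y' = 13*0 + 5*(-1) = -5

(-13, -5)


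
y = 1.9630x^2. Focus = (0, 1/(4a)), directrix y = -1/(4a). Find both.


a = 1.9630
1/(4a) = 0.1274
Focus = (0, 0.1274)
Directrix: y = -0.1274

Focus = (0, 0.1274), Directrix: y = -0.1274


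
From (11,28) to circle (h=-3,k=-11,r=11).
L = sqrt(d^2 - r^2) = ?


d = sqrt((11+ 3)^2 + (28+ 11)^2) = sqrt(196+1521) = 41.4367
L = sqrt(1717.0000 - 121) = sqrt(1596.0000) = 39.9500

39.9500


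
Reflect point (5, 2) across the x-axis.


Reflection rule for x-axis: (x, -y)
(5, 2) -> (5, -2)

(5, -2)


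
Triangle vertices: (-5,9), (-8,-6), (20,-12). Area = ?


-5*(-6+ 12) = -30
-8*(-12-9) = 168
20*(9+ 6) = 300
sum = 438
Area = |438|/2 = 219.0000

219.0000 sq units


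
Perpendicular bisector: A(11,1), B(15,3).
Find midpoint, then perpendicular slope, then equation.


Midpoint = (13, 2)
Slope of AB = dy/dx = 2/4 = 0.5000
Perp slope = -dx/dy = -4/2 = -2.0000
b = My - (perp slope)*Mx = 2 + (4*13)/2 = 2 + 26.0000 = 28.0000

y = -2.0000x + 28.0000


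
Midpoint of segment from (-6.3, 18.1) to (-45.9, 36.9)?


Mx = (-6.3 - 45.9)/2 = -52.2/2 = -26.1000
My = (18.1 + 36.9)/2 = 55.0/2 = 27.5000

(-26.1000, 27.5000)


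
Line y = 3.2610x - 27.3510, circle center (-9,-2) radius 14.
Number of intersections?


Substitute y = 3.2610x - 27.3510: (x+ 9)^2 + (3.2610x- 27.3510+ 2)^2 = 196
Expand to Ax^2 + Bx + C = 0, where b-k = -25.351
A = 1+m^2 = 11.634121
B = 2(m(b-k) - h) = 2(3.2610*(-25.351) + 9) = -147.339222
C = h^2 + (b-k)^2 - r^2 = 81 + 642.673201 - 196 = 527.673201
disc = B^2-4AC = 21708.8463 - 24556.0555 = -2847.2092
disc < 0

0 intersection points


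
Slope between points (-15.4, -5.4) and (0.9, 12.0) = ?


dy = 12.0 + 5.4 = 17.4
dx = 0.9 + 15.4 = 16.3
m = 17.4/16.3 = 1.0675

m = 1.0675


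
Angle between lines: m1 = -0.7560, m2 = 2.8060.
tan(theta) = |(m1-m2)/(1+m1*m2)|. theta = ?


m1-m2 = -3.562
1+m1*m2 = -1.121336
tan(theta) = |-3.562/(-1.121336)| = 3.176568
theta = arctan(|-3.562/(-1.121336)|) = 72.5257 degrees (acute angle)

72.5257 degrees


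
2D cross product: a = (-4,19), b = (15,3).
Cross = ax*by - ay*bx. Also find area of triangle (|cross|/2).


cross = -4*3 - 19*15 = -12 - 285 = -297
Triangle area = |-297|/2 = 297/2 = 148.5000

cross = -297, triangle area = 148.5000


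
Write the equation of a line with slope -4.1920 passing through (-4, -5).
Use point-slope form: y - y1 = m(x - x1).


y + 5 = -4.1920(x + 4)
y = -4.1920x - 5 + 4.1920*(-4)
y = -4.1920x - 21.7680

y = -4.1920x - 21.7680


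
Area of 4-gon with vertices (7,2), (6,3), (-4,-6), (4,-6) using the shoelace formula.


sum(xi*y_{i+1}) = 7*3 + 6*(-6) - 4*(-6) + 4*2 = 17
sum(yi*x_{i+1}) = 2*6 + 3*(-4) - 6*4 - 6*7 = -66
Area = |17 + 66|/2 = 83/2 = 41.5000

41.5000 sq units


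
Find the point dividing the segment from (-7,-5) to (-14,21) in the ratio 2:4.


Px = (2*(-14) + 4*(-7))/6 = -56/6 = -9.3333
Py = (2*21 + 4*(-5))/6 = 22/6 = 3.6667

P = (-9.3333, 3.6667)


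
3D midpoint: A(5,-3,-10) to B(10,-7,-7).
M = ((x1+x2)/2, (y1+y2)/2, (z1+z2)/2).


Mx = (5+10)/2 = 7.5000
My = (-3- 7)/2 = -5.0000
Mz = (-10- 7)/2 = -8.5000

M = (7.5000, -5.0000, -8.5000)


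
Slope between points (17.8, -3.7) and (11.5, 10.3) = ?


dy = 10.3 + 3.7 = 14.0
dx = 11.5 - 17.8 = -6.3
m = 14.0/(-6.3) = -2.2222

m = -2.2222


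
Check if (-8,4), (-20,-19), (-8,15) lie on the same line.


-8*(-19-15) - 20*(15-4) - 8*(4+ 19)
= 272 - 220 - 184 = -132

No, not collinear (determinant = -132)


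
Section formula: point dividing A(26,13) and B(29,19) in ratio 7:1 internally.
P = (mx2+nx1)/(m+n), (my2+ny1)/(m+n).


Px = (7*29 + 1*26)/8 = 229/8 = 28.6250
Py = (7*19 + 1*13)/8 = 146/8 = 18.2500

P = (28.6250, 18.2500)


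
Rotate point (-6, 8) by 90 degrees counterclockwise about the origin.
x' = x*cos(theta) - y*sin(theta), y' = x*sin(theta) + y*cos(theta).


cos(90) = 0, sin(90) = 1
x' = -6*0 - 8*1 = -8
y' = -6*1 + 8*0 = -6

(-8, -6)


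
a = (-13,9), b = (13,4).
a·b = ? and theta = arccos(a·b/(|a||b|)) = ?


a·b = -13*13 + 9*4 = -169 + 36 = -133
|a| = sqrt(169+81) = 15.8114
|b| = sqrt(169+16) = 13.6015
cos(theta) = -133/(sqrt(250)*sqrt(185)) = -133/sqrt(46250) = -0.618437
theta = arccos(-133/sqrt(46250)) = 128.2021 degrees

a·b = -133, theta = 128.2021 deg


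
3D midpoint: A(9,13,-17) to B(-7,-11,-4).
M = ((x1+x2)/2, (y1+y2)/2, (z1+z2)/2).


Mx = (9- 7)/2 = 1.0000
My = (13- 11)/2 = 1.0000
Mz = (-17- 4)/2 = -10.5000

M = (1.0000, 1.0000, -10.5000)


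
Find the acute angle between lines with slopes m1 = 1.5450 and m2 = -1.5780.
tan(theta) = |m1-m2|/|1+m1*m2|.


m1-m2 = 3.123
1+m1*m2 = -1.43801
tan(theta) = |3.123/(-1.43801)| = 2.171751
theta = arctan(|3.123/(-1.43801)|) = 65.2759 degrees (acute angle)

65.2759 degrees


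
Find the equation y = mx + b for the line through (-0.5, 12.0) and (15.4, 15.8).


m = (3.8)/(15.9) = 0.2390
b = y1 - m*x1 = 12.0 - (3.8*(-0.5))/(15.9) = 12.0 + 0.1195 = 12.1195

y = 0.2390x + 12.1195


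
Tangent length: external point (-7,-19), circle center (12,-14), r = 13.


d = sqrt((-7-12)^2 + (-19+ 14)^2) = sqrt(361+25) = 19.6469
L = sqrt(386.0000 - 169) = sqrt(217.0000) = 14.7309

14.7309


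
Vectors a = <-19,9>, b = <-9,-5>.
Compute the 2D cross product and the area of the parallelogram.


cross = -19*(-5) - 9*(-9) = 95 + 81 = 176
Parallelogram area = |176| = 176

cross = 176, parallelogram area = 176


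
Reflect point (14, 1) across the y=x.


Reflection rule for y=x: (y, x)
(14, 1) -> (1, 14)

(1, 14)


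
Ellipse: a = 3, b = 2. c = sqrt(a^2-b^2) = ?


c^2 = 3^2 - 2^2 = 9 - 4 = 5
c = sqrt(5) = 2.2361

c = 2.2361


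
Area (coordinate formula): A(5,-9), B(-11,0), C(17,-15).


5*(0+ 15) = 75
-11*(-15+ 9) = 66
17*(-9-0) = -153
sum = -12
Area = |-12|/2 = 6.0000

6.0000 sq units


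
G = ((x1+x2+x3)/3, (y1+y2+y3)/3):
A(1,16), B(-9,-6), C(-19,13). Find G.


Gx = (1- 9- 19)/3 = -27/3 = -9.0000
Gy = (16- 6+13)/3 = 23/3 = 7.6667

G = (-9.0000, 7.6667)


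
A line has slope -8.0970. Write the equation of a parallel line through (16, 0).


Parallel lines have equal slopes.
m2 = -8.0970
b2 = 0 + 8.0970*16 = 129.5520

y = -8.0970x + 129.5520


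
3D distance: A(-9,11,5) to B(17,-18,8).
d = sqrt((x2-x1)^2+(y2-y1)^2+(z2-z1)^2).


dx=26, dy=-29, dz=3
d = sqrt(676+841+9) = sqrt(1526) = 39.0640

39.0640


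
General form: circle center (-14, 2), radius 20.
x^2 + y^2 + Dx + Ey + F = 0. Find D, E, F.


(x+ 14)^2 + (y-2)^2 = 20^2
D = -2h = 28, E = -2k = -4
F = h^2+k^2-r^2 = 196+4-400 = -200

D = 28, E = -4, F = -200


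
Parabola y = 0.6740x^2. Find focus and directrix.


a = 0.6740
1/(4a) = 0.3709
Focus = (0, 0.3709)
Directrix: y = -0.3709

Focus = (0, 0.3709), Directrix: y = -0.3709


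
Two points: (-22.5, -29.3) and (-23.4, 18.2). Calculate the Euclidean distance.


dx = -23.4 + 22.5 = -0.9
dy = 18.2 + 29.3 = 47.5
d = sqrt(0.81 + 2256.25) = sqrt(2257.06) = 47.5085

47.5085


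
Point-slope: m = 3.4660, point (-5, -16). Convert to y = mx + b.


y + 16 = 3.4660(x + 5)
y = 3.4660x - 16 - 3.4660*(-5)
y = 3.4660x + 1.3300

y = 3.4660x + 1.3300


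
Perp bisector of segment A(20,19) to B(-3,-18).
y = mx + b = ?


Midpoint = (8.5, 0.5)
Slope of AB = dy/dx = -37/(-23) = 1.6087
Perp slope = -dx/dy = -23/37 = -0.6216
b = My - (perp slope)*Mx = 0.5 + (-23*8.5)/(-37) = 0.5 + 5.2838 = 5.7838

y = -0.6216x + 5.7838


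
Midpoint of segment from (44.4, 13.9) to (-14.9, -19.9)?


Mx = (44.4 - 14.9)/2 = 29.5/2 = 14.7500
My = (13.9 - 19.9)/2 = -6/2 = -3.0000

(14.7500, -3.0000)


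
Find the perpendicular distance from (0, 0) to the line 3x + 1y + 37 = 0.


|3*0 + 1*0 + 37| = |37| = 37
sqrt(9 + 1) = sqrt(10) = 3.1623
d = 37/sqrt(10) = 11.7004

11.7004


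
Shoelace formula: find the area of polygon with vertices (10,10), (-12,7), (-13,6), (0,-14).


sum(xi*y_{i+1}) = 10*7 - 12*6 - 13*(-14) + 0*10 = 180
sum(yi*x_{i+1}) = 10*(-12) + 7*(-13) + 6*0 - 14*10 = -351
Area = |180 + 351|/2 = 531/2 = 265.5000

265.5000 sq units


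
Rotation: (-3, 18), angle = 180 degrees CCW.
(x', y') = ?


cos(180) = -1, sin(180) = 0
x' = -3*(-1) - 18*0 = 3
y' = -3*0 + 18*(-1) = -18

(3, -18)


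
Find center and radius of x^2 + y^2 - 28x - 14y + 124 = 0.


h = -D/2 = 28/2 = 14
k = -E/2 = 14/2 = 7
r^2 = h^2 + k^2 - F = 196 + 49 - 124 = 121
r = 11

Center (14, 7), radius = 11


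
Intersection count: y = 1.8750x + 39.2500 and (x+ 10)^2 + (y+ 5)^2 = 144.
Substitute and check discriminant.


Substitute y = 1.8750x + 39.2500: (x+ 10)^2 + (1.8750x+39.2500+ 5)^2 = 144
Expand to Ax^2 + Bx + C = 0, where b-k = 44.25
A = 1+m^2 = 4.515625
B = 2(m(b-k) - h) = 2(1.8750*44.25 + 10) = 185.9375
C = h^2 + (b-k)^2 - r^2 = 100 + 1958.0625 - 144 = 1914.0625
disc = B^2-4AC = 34572.7539 - 34572.7539 = 0
disc = 0

1 intersection point (tangent)


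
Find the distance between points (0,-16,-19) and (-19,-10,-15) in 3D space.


dx=-19, dy=6, dz=4
d = sqrt(361+36+16) = sqrt(413) = 20.3224

20.3224


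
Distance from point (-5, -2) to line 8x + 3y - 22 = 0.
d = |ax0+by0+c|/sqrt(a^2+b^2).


|8*(-5) + 3*(-2) - 22| = |-68| = 68
sqrt(64 + 9) = sqrt(73) = 8.5440
d = 68/sqrt(73) = 7.9588

7.9588


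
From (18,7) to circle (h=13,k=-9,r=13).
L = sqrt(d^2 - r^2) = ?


d = sqrt((18-13)^2 + (7+ 9)^2) = sqrt(25+256) = 16.7631
L = sqrt(281.0000 - 169) = sqrt(112.0000) = 10.5830

10.5830


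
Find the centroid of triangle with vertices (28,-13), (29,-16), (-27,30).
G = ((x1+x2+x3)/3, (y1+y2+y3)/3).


Gx = (28+29- 27)/3 = 30/3 = 10.0000
Gy = (-13- 16+30)/3 = 1/3 = 0.3333

G = (10.0000, 0.3333)


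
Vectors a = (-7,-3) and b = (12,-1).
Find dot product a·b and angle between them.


a·b = -7*12 - 3*(-1) = -84 + 3 = -81
|a| = sqrt(49+9) = 7.6158
|b| = sqrt(144+1) = 12.0416
cos(theta) = -81/(sqrt(58)*sqrt(145)) = -81/sqrt(8410) = -0.883257
theta = arccos(-81/sqrt(8410)) = 152.0378 degrees

a·b = -81, theta = 152.0378 deg


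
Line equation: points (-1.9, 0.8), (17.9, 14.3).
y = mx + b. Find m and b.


m = (13.5)/(19.8) = 0.6818
b = y1 - m*x1 = 0.8 - (13.5*(-1.9))/(19.8) = 0.8 + 1.2955 = 2.0955

y = 0.6818x + 2.0955


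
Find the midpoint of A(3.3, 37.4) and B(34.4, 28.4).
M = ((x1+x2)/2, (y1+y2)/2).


Mx = (3.3 + 34.4)/2 = 37.7/2 = 18.8500
My = (37.4 + 28.4)/2 = 65.8/2 = 32.9000

(18.8500, 32.9000)


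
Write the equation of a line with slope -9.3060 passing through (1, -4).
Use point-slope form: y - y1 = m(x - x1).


y + 4 = -9.3060(x - 1)
y = -9.3060x - 4 + 9.3060*1
y = -9.3060x + 5.3060

y = -9.3060x + 5.3060


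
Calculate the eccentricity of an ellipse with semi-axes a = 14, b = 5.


c = sqrt(196-25) = sqrt(171) = 13.0767
e = c/a = sqrt(171)/14 = 0.9340

e = 0.9340


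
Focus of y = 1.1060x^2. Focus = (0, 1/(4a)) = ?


a = 1.1060
4a = 4.4240
focus = (0, 1/4.4240) = (0, 0.2260)

Focus = (0, 0.2260)


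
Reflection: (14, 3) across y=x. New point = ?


Reflection rule for y=x: (y, x)
(14, 3) -> (3, 14)

(3, 14)


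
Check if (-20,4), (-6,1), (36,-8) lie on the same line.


-20*(1+ 8) - 6*(-8-4) + 36*(4-1)
= -180 + 72 + 108 = 0

Yes, collinear (determinant = 0)


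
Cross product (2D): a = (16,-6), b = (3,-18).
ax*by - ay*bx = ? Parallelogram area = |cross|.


cross = 16*(-18) + 6*3 = -288 + 18 = -270
Parallelogram area = |-270| = 270

cross = -270, parallelogram area = 270


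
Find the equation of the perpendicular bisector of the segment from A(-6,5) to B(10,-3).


Midpoint = (2, 1)
Slope of AB = dy/dx = -8/16 = -0.5000
Perp slope = -dx/dy = 16/8 = 2.0000
b = My - (perp slope)*Mx = 1 + (16*2)/(-8) = 1 - 4.0000 = -3.0000

y = 2.0000x - 3.0000


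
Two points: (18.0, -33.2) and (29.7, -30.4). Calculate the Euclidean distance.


dx = 29.7 - 18.0 = 11.7
dy = -30.4 + 33.2 = 2.8
d = sqrt(136.89 + 7.84) = sqrt(144.73) = 12.0304

12.0304


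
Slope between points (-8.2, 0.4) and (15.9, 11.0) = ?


dy = 11.0 - 0.4 = 10.6
dx = 15.9 + 8.2 = 24.1
m = 10.6/24.1 = 0.4398

m = 0.4398


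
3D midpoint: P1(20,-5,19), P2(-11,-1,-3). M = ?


Mx = (20- 11)/2 = 4.5000
My = (-5- 1)/2 = -3.0000
Mz = (19- 3)/2 = 8.0000

M = (4.5000, -3.0000, 8.0000)


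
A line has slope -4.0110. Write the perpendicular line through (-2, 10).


Perpendicular slope = -1/m1 = -1/(-4.0110) = 0.2493
b2 = y0 - m2*x0 = 10 - 2/(-4.0110) = 10 + 0.4986 = 10.4986

y = 0.2493x + 10.4986


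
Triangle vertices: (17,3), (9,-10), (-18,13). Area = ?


17*(-10-13) = -391
9*(13-3) = 90
-18*(3+ 10) = -234
sum = -535
Area = |-535|/2 = 267.5000

267.5000 sq units


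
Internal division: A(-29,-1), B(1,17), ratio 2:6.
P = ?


Px = (2*1 + 6*(-29))/8 = -172/8 = -21.5000
Py = (2*17 + 6*(-1))/8 = 28/8 = 3.5000

P = (-21.5000, 3.5000)


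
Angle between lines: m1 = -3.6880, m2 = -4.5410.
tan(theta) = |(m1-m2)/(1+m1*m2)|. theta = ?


m1-m2 = 0.853
1+m1*m2 = 17.747208
tan(theta) = |0.853/17.747208| = 0.048064
theta = arctan(|0.853/17.747208|) = 2.7517 degrees (acute angle)

2.7517 degrees


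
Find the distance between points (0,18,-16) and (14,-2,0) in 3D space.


dx=14, dy=-20, dz=16
d = sqrt(196+400+256) = sqrt(852) = 29.1890

29.1890


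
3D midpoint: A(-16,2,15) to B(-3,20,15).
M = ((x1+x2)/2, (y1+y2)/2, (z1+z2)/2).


Mx = (-16- 3)/2 = -9.5000
My = (2+20)/2 = 11.0000
Mz = (15+15)/2 = 15.0000

M = (-9.5000, 11.0000, 15.0000)


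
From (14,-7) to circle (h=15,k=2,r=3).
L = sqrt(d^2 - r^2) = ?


d = sqrt((14-15)^2 + (-7-2)^2) = sqrt(1+81) = 9.0554
L = sqrt(82.0000 - 9) = sqrt(73.0000) = 8.5440

8.5440


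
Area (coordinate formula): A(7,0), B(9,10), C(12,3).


7*(10-3) = 49
9*(3-0) = 27
12*(0-10) = -120
sum = -44
Area = |-44|/2 = 22.0000

22.0000 sq units


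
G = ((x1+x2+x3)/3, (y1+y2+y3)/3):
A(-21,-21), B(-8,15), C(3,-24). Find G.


Gx = (-21- 8+3)/3 = -26/3 = -8.6667
Gy = (-21+15- 24)/3 = -30/3 = -10.0000

G = (-8.6667, -10.0000)


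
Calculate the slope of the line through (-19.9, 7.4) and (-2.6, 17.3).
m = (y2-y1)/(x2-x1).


dy = 17.3 - 7.4 = 9.9
dx = -2.6 + 19.9 = 17.3
m = 9.9/17.3 = 0.5723

m = 0.5723


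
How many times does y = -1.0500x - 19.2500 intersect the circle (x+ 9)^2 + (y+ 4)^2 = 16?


Substitute y = -1.0500x - 19.2500: (x+ 9)^2 + (-1.0500x- 19.2500+ 4)^2 = 16
Expand to Ax^2 + Bx + C = 0, where b-k = -15.25
A = 1+m^2 = 2.1025
B = 2(m(b-k) - h) = 2(-1.0500*(-15.25) + 9) = 50.025
C = h^2 + (b-k)^2 - r^2 = 81 + 232.5625 - 16 = 297.5625
disc = B^2-4AC = 2502.5006 - 2502.5006 = 0
disc = 0

1 intersection point (tangent)


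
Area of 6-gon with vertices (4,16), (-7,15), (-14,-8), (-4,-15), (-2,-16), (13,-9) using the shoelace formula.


sum(xi*y_{i+1}) = 4*15 - 7*(-8) - 14*(-15) - 4*(-16) - 2*(-9) + 13*16 = 616
sum(yi*x_{i+1}) = 16*(-7) + 15*(-14) - 8*(-4) - 15*(-2) - 16*13 - 9*4 = -504
Area = |616 + 504|/2 = 1120/2 = 560.0000

560.0000 sq units


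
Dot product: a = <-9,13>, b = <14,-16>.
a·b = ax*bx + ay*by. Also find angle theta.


a·b = -9*14 + 13*(-16) = -126 - 208 = -334
|a| = sqrt(81+169) = 15.8114
|b| = sqrt(196+256) = 21.2603
cos(theta) = -334/(sqrt(250)*sqrt(452)) = -334/sqrt(113000) = -0.993590
theta = arccos(-334/sqrt(113000)) = 173.5092 degrees

a·b = -334, theta = 173.5092 deg


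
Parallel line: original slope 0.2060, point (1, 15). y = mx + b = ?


Parallel lines have equal slopes.
m2 = 0.2060
b2 = 15 - 0.2060*1 = 14.7940

y = 0.2060x + 14.7940


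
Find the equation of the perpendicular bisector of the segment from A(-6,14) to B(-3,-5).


Midpoint = (-4.5, 4.5)
Slope of AB = dy/dx = -19/3 = -6.3333
Perp slope = -dx/dy = 3/19 = 0.1579
b = My - (perp slope)*Mx = 4.5 + (3*(-4.5))/(-19) = 4.5 + 0.7105 = 5.2105

y = 0.1579x + 5.2105


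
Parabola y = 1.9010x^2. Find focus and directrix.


a = 1.9010
1/(4a) = 0.1315
Focus = (0, 0.1315)
Directrix: y = -0.1315

Focus = (0, 0.1315), Directrix: y = -0.1315


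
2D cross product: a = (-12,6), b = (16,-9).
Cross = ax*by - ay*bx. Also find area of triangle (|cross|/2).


cross = -12*(-9) - 6*16 = 108 - 96 = 12
Triangle area = |12|/2 = 12/2 = 6.0000

cross = 12, triangle area = 6.0000


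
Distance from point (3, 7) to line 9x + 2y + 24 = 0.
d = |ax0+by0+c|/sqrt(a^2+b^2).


|9*3 + 2*7 + 24| = |65| = 65
sqrt(81 + 4) = sqrt(85) = 9.2195
d = 65/sqrt(85) = 7.0502

7.0502


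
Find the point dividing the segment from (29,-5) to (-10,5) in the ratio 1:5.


Px = (1*(-10) + 5*29)/6 = 135/6 = 22.5000
Py = (1*5 + 5*(-5))/6 = -20/6 = -3.3333

P = (22.5000, -3.3333)


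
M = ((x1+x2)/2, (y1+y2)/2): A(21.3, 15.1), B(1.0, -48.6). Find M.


Mx = (21.3 + 1.0)/2 = 22.3/2 = 11.1500
My = (15.1 - 48.6)/2 = -33.5/2 = -16.7500

(11.1500, -16.7500)


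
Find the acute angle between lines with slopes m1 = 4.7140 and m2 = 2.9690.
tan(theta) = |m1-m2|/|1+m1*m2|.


m1-m2 = 1.745
1+m1*m2 = 14.995866
tan(theta) = |1.745/14.995866| = 0.116365
theta = arctan(|1.745/14.995866|) = 6.6374 degrees (acute angle)

6.6374 degrees


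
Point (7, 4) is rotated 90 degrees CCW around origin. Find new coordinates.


cos(90) = 0, sin(90) = 1
x' = 7*0 - 4*1 = -4
y' = 7*1 + 4*0 = 7

(-4, 7)


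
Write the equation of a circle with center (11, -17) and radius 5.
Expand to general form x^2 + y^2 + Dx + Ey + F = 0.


(x-11)^2 + (y+ 17)^2 = 5^2
D = -2h = -22, E = -2k = 34
F = h^2+k^2-r^2 = 121+289-25 = 385

x^2 + y^2 - 22x + 34y + 385 = 0


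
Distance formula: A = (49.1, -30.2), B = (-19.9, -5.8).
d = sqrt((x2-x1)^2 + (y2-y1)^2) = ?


dx = -19.9 - 49.1 = -69.0
dy = -5.8 + 30.2 = 24.4
d = sqrt(4761.0 + 595.36) = sqrt(5356.36) = 73.1872

73.1872


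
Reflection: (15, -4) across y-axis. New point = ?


Reflection rule for y-axis: (-x, y)
(15, -4) -> (-15, -4)

(-15, -4)


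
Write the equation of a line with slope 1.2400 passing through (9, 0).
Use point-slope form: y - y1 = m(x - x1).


y - 0 = 1.2400(x - 9)
y = 1.2400x + 0 - 1.2400*9
y = 1.2400x - 11.1600

y = 1.2400x - 11.1600


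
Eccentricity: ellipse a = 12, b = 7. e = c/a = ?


c = sqrt(144-49) = sqrt(95) = 9.7468
e = c/a = sqrt(95)/12 = 0.8122

e = 0.8122


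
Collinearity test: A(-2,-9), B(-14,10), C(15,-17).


-2*(10+ 17) - 14*(-17+ 9) + 15*(-9-10)
= -54 + 112 - 285 = -227

No, not collinear (determinant = -227)


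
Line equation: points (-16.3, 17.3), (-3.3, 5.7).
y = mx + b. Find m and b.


m = (-11.6)/(13.0) = -0.8923
b = y1 - m*x1 = 17.3 - (-11.6*(-16.3))/(13.0) = 17.3 - 14.5446 = 2.7554

y = -0.8923x + 2.7554


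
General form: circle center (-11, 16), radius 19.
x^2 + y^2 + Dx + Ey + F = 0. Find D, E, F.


(x+ 11)^2 + (y-16)^2 = 19^2
D = -2h = 22, E = -2k = -32
F = h^2+k^2-r^2 = 121+256-361 = 16

D = 22, E = -32, F = 16


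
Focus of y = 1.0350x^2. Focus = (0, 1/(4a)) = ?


a = 1.0350
4a = 4.1400
focus = (0, 1/4.1400) = (0, 0.2415)

Focus = (0, 0.2415)


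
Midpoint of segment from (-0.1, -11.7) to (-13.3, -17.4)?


Mx = (-0.1 - 13.3)/2 = -13.4/2 = -6.7000
My = (-11.7 - 17.4)/2 = -29.1/2 = -14.5500

(-6.7000, -14.5500)


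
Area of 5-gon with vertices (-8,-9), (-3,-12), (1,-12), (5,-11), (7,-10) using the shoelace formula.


sum(xi*y_{i+1}) = -8*(-12) - 3*(-12) + 1*(-11) + 5*(-10) + 7*(-9) = 8
sum(yi*x_{i+1}) = -9*(-3) - 12*1 - 12*5 - 11*7 - 10*(-8) = -42
Area = |8 + 42|/2 = 50/2 = 25.0000

25.0000 sq units


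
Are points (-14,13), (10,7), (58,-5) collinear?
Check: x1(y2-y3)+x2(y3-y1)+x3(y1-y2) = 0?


-14*(7+ 5) + 10*(-5-13) + 58*(13-7)
= -168 - 180 + 348 = 0

Yes, collinear (determinant = 0)


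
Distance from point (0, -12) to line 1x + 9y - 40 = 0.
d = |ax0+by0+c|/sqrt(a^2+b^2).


|1*0 + 9*(-12) - 40| = |-148| = 148
sqrt(1 + 81) = sqrt(82) = 9.0554
d = 148/sqrt(82) = 16.3439

16.3439


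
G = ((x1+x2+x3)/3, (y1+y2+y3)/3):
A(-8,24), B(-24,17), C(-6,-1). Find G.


Gx = (-8- 24- 6)/3 = -38/3 = -12.6667
Gy = (24+17- 1)/3 = 40/3 = 13.3333

G = (-12.6667, 13.3333)


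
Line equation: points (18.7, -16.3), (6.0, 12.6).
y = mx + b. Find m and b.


m = (28.9)/(-12.7) = -2.2756
b = y1 - m*x1 = -16.3 - (28.9*18.7)/(-12.7) = -16.3 + 42.5535 = 26.2535

y = -2.2756x + 26.2535


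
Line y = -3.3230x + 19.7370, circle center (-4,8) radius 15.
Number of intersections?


Substitute y = -3.3230x + 19.7370: (x+ 4)^2 + (-3.3230x+19.7370-8)^2 = 225
Expand to Ax^2 + Bx + C = 0, where b-k = 11.737
A = 1+m^2 = 12.042329
B = 2(m(b-k) - h) = 2(-3.3230*11.737 + 4) = -70.004102
C = h^2 + (b-k)^2 - r^2 = 16 + 137.757169 - 225 = -71.242831
disc = B^2-4AC = 4900.5743 + 3431.7184 = 8332.2927
disc > 0

2 intersection points


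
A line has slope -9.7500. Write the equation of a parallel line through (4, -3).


Parallel lines have equal slopes.
m2 = -9.7500
b2 = -3 + 9.7500*4 = 36.0000

y = -9.7500x + 36.0000


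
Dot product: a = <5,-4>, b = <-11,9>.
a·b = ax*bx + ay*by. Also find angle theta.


a·b = 5*(-11) - 4*9 = -55 - 36 = -91
|a| = sqrt(25+16) = 6.4031
|b| = sqrt(121+81) = 14.2127
cos(theta) = -91/(sqrt(41)*sqrt(202)) = -91/sqrt(8282) = -0.999940
theta = arccos(-91/sqrt(8282)) = 179.3704 degrees

a·b = -91, theta = 179.3704 deg


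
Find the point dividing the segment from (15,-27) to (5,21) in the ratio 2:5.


Px = (2*5 + 5*15)/7 = 85/7 = 12.1429
Py = (2*21 + 5*(-27))/7 = -93/7 = -13.2857

P = (12.1429, -13.2857)


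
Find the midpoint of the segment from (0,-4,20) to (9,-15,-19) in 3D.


Mx = (0+9)/2 = 4.5000
My = (-4- 15)/2 = -9.5000
Mz = (20- 19)/2 = 0.5000

M = (4.5000, -9.5000, 0.5000)


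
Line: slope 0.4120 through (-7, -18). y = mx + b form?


y + 18 = 0.4120(x + 7)
y = 0.4120x - 18 - 0.4120*(-7)
y = 0.4120x - 15.1160

y = 0.4120x - 15.1160


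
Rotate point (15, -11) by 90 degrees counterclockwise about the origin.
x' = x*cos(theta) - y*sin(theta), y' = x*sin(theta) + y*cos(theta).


cos(90) = 0, sin(90) = 1
x' = 15*0 + 11*1 = 11
y' = 15*1 - 11*0 = 15

(11, 15)


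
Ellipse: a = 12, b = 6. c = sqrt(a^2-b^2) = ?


c^2 = 12^2 - 6^2 = 144 - 36 = 108
c = sqrt(108) = 10.3923

c = 10.3923


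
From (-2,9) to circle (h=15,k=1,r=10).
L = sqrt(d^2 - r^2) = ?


d = sqrt((-2-15)^2 + (9-1)^2) = sqrt(289+64) = 18.7883
L = sqrt(353.0000 - 100) = sqrt(253.0000) = 15.9060

15.9060


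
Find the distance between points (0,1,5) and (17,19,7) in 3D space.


dx=17, dy=18, dz=2
d = sqrt(289+324+4) = sqrt(617) = 24.8395

24.8395


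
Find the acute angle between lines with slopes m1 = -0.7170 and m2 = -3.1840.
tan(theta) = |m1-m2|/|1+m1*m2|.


m1-m2 = 2.467
1+m1*m2 = 3.282928
tan(theta) = |2.467/3.282928| = 0.751463
theta = arctan(|2.467/3.282928|) = 36.9235 degrees (acute angle)

36.9235 degrees


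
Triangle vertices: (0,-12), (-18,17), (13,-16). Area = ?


0*(17+ 16) = 0
-18*(-16+ 12) = 72
13*(-12-17) = -377
sum = -305
Area = |-305|/2 = 152.5000

152.5000 sq units


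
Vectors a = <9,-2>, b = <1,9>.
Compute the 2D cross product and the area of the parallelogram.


cross = 9*9 + 2*1 = 81 + 2 = 83
Parallelogram area = |83| = 83

cross = 83, parallelogram area = 83


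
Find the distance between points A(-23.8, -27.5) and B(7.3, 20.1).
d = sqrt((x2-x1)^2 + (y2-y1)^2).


dx = 7.3 + 23.8 = 31.1
dy = 20.1 + 27.5 = 47.6
d = sqrt(967.21 + 2265.76) = sqrt(3232.97) = 56.8592

56.8592


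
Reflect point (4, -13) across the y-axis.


Reflection rule for y-axis: (-x, y)
(4, -13) -> (-4, -13)

(-4, -13)


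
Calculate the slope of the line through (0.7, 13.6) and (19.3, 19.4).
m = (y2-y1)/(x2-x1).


dy = 19.4 - 13.6 = 5.8
dx = 19.3 - 0.7 = 18.6
m = 5.8/18.6 = 0.3118

m = 0.3118


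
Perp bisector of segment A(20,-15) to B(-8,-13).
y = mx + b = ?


Midpoint = (6, -14)
Slope of AB = dy/dx = 2/(-28) = -0.0714
Perp slope = -dx/dy = 28/2 = 14.0000
b = My - (perp slope)*Mx = -14 + (-28*6)/2 = -14 - 84.0000 = -98.0000

y = 14.0000x - 98.0000


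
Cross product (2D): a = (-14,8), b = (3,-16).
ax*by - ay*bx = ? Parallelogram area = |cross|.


cross = -14*(-16) - 8*3 = 224 - 24 = 200
Parallelogram area = |200| = 200

cross = 200, parallelogram area = 200


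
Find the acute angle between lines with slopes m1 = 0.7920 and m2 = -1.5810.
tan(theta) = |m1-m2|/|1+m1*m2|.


m1-m2 = 2.373
1+m1*m2 = -0.252152
tan(theta) = |2.373/(-0.252152)| = 9.410990
theta = arctan(|2.373/(-0.252152)|) = 83.9346 degrees (acute angle)

83.9346 degrees


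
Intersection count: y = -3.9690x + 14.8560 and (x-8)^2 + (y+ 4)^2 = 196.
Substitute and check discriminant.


Substitute y = -3.9690x + 14.8560: (x-8)^2 + (-3.9690x+14.8560+ 4)^2 = 196
Expand to Ax^2 + Bx + C = 0, where b-k = 18.856
A = 1+m^2 = 16.752961
B = 2(m(b-k) - h) = 2(-3.9690*18.856 - 8) = -165.678928
C = h^2 + (b-k)^2 - r^2 = 64 + 355.548736 - 196 = 223.548736
disc = B^2-4AC = 27449.5072 - 14980.4130 = 12469.0942
disc > 0

2 intersection points


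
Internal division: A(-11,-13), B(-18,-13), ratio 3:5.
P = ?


Px = (3*(-18) + 5*(-11))/8 = -109/8 = -13.6250
Py = (3*(-13) + 5*(-13))/8 = -104/8 = -13.0000

P = (-13.6250, -13.0000)


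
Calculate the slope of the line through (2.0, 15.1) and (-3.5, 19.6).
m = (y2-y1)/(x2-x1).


dy = 19.6 - 15.1 = 4.5
dx = -3.5 - 2.0 = -5.5
m = 4.5/(-5.5) = -0.8182

m = -0.8182


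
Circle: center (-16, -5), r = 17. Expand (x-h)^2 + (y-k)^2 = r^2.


(x+ 16)^2 + (y+ 5)^2 = 17^2
D = -2h = 32, E = -2k = 10
F = h^2+k^2-r^2 = 256+25-289 = -8

x^2 + y^2 + 32x + 10y - 8 = 0


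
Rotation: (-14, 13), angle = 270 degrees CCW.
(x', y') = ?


cos(270) = 0, sin(270) = -1
x' = -14*0 - 13*(-1) = 13
y' = -14*(-1) + 13*0 = 14

(13, 14)


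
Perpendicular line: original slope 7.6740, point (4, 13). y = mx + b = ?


Perpendicular slope = -1/m1 = -1/7.6740 = -0.1303
b2 = y0 - m2*x0 = 13 + 4/7.6740 = 13 + 0.5212 = 13.5212

y = -0.1303x + 13.5212


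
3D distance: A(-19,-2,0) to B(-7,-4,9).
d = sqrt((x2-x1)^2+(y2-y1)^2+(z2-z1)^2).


dx=12, dy=-2, dz=9
d = sqrt(144+4+81) = sqrt(229) = 15.1327

15.1327


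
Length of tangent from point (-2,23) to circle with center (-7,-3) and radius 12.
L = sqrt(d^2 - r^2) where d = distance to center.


d = sqrt((-2+ 7)^2 + (23+ 3)^2) = sqrt(25+676) = 26.4764
L = sqrt(701.0000 - 144) = sqrt(557.0000) = 23.6008

23.6008


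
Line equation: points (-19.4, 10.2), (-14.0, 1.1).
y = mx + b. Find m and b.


m = (-9.1)/(5.4) = -1.6852
b = y1 - m*x1 = 10.2 - (-9.1*(-19.4))/(5.4) = 10.2 - 32.6926 = -22.4926

y = -1.6852x - 22.4926


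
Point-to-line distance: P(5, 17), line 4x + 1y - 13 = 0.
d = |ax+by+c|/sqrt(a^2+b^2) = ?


|4*5 + 1*17 - 13| = |24| = 24
sqrt(16 + 1) = sqrt(17) = 4.1231
d = 24/sqrt(17) = 5.8209

5.8209


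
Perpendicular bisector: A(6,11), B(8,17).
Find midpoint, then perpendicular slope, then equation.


Midpoint = (7, 14)
Slope of AB = dy/dx = 6/2 = 3.0000
Perp slope = -dx/dy = -2/6 = -0.3333
b = My - (perp slope)*Mx = 14 + (2*7)/6 = 14 + 2.3333 = 16.3333

y = -0.3333x + 16.3333


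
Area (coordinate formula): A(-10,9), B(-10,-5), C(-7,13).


-10*(-5-13) = 180
-10*(13-9) = -40
-7*(9+ 5) = -98
sum = 42
Area = |42|/2 = 21.0000

21.0000 sq units


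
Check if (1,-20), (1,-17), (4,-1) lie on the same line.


1*(-17+ 1) + 1*(-1+ 20) + 4*(-20+ 17)
= -16 + 19 - 12 = -9

No, not collinear (determinant = -9)


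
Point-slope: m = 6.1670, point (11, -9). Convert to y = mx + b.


y + 9 = 6.1670(x - 11)
y = 6.1670x - 9 - 6.1670*11
y = 6.1670x - 76.8370

y = 6.1670x - 76.8370


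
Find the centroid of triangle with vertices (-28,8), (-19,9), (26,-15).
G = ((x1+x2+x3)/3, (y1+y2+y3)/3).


Gx = (-28- 19+26)/3 = -21/3 = -7.0000
Gy = (8+9- 15)/3 = 2/3 = 0.6667

G = (-7.0000, 0.6667)


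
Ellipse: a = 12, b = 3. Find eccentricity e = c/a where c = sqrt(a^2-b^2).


c = sqrt(144-9) = sqrt(135) = 11.6190
e = c/a = sqrt(135)/12 = 0.9682

e = 0.9682


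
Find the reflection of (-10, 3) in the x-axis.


Reflection rule for x-axis: (x, -y)
(-10, 3) -> (-10, -3)

(-10, -3)


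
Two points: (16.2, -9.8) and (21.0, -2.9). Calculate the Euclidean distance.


dx = 21.0 - 16.2 = 4.8
dy = -2.9 + 9.8 = 6.9
d = sqrt(23.04 + 47.61) = sqrt(70.65) = 8.4054

8.4054


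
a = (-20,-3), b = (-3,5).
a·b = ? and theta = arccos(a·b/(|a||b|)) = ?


a·b = -20*(-3) - 3*5 = 60 - 15 = 45
|a| = sqrt(400+9) = 20.2237
|b| = sqrt(9+25) = 5.8310
cos(theta) = 45/(sqrt(409)*sqrt(34)) = 45/sqrt(13906) = 0.381603
theta = arccos(45/sqrt(13906)) = 67.5670 degrees

a·b = 45, theta = 67.5670 deg


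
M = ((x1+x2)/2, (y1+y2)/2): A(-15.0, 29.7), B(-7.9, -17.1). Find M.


Mx = (-15.0 - 7.9)/2 = -22.9/2 = -11.4500
My = (29.7 - 17.1)/2 = 12.6/2 = 6.3000

(-11.4500, 6.3000)


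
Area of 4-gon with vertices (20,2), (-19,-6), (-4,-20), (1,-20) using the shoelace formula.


sum(xi*y_{i+1}) = 20*(-6) - 19*(-20) - 4*(-20) + 1*2 = 342
sum(yi*x_{i+1}) = 2*(-19) - 6*(-4) - 20*1 - 20*20 = -434
Area = |342 + 434|/2 = 776/2 = 388.0000

388.0000 sq units


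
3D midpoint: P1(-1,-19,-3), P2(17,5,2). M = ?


Mx = (-1+17)/2 = 8.0000
My = (-19+5)/2 = -7.0000
Mz = (-3+2)/2 = -0.5000

M = (8.0000, -7.0000, -0.5000)


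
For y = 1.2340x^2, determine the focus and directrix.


a = 1.2340
1/(4a) = 0.2026
Focus = (0, 0.2026)
Directrix: y = -0.2026

Focus = (0, 0.2026), Directrix: y = -0.2026


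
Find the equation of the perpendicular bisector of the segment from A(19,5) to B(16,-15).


Midpoint = (17.5, -5)
Slope of AB = dy/dx = -20/(-3) = 6.6667
Perp slope = -dx/dy = -3/20 = -0.1500
b = My - (perp slope)*Mx = -5 + (-3*17.5)/(-20) = -5 + 2.6250 = -2.3750

y = -0.1500x - 2.3750


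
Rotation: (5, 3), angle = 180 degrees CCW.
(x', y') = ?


cos(180) = -1, sin(180) = 0
x' = 5*(-1) - 3*0 = -5
y' = 5*0 + 3*(-1) = -3

(-5, -3)


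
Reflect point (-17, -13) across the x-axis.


Reflection rule for x-axis: (x, -y)
(-17, -13) -> (-17, 13)

(-17, 13)


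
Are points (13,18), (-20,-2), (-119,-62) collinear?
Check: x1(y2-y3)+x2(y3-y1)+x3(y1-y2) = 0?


13*(-2+ 62) - 20*(-62-18) - 119*(18+ 2)
= 780 + 1600 - 2380 = 0

Yes, collinear (determinant = 0)


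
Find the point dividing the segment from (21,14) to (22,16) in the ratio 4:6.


Px = (4*22 + 6*21)/10 = 214/10 = 21.4000
Py = (4*16 + 6*14)/10 = 148/10 = 14.8000

P = (21.4000, 14.8000)


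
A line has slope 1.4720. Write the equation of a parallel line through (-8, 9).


Parallel lines have equal slopes.
m2 = 1.4720
b2 = 9 - 1.4720*(-8) = 20.7760

y = 1.4720x + 20.7760


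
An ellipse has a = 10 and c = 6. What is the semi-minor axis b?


b^2 = 10^2 - (6)^2 = 100 - 36 = 64
b = sqrt(64) = 8

b = 8


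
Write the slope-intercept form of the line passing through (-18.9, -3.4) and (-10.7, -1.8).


m = (1.6)/(8.2) = 0.1951
b = y1 - m*x1 = -3.4 - (1.6*(-18.9))/(8.2) = -3.4 + 3.6878 = 0.2878

y = 0.1951x + 0.2878


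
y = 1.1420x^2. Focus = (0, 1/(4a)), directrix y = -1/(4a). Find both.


a = 1.1420
1/(4a) = 0.2189
Focus = (0, 0.2189)
Directrix: y = -0.2189

Focus = (0, 0.2189), Directrix: y = -0.2189


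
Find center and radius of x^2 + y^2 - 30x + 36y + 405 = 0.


h = -D/2 = 30/2 = 15
k = -E/2 = -36/2 = -18
r^2 = h^2 + k^2 - F = 225 + 324 - 405 = 144
r = 12

Center (15, -18), radius = 12


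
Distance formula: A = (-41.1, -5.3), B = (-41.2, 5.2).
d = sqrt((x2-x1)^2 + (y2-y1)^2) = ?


dx = -41.2 + 41.1 = -0.1
dy = 5.2 + 5.3 = 10.5
d = sqrt(0.01 + 110.25) = sqrt(110.26) = 10.5005

10.5005


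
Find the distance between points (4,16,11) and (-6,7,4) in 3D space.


dx=-10, dy=-9, dz=-7
d = sqrt(100+81+49) = sqrt(230) = 15.1658

15.1658


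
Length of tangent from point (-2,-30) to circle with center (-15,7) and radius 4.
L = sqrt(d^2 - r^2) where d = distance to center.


d = sqrt((-2+ 15)^2 + (-30-7)^2) = sqrt(169+1369) = 39.2173
L = sqrt(1538.0000 - 16) = sqrt(1522.0000) = 39.0128

39.0128


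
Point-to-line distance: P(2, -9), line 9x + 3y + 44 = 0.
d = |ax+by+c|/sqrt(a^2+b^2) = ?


|9*2 + 3*(-9) + 44| = |35| = 35
sqrt(81 + 9) = sqrt(90) = 9.4868
d = 35/sqrt(90) = 3.6893

3.6893


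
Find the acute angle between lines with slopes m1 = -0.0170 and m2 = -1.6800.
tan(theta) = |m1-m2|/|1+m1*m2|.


m1-m2 = 1.663
1+m1*m2 = 1.02856
tan(theta) = |1.663/1.02856| = 1.616824
theta = arctan(|1.663/1.02856|) = 58.2633 degrees (acute angle)

58.2633 degrees


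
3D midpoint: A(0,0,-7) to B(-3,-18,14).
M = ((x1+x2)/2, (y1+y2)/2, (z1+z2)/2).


Mx = (0- 3)/2 = -1.5000
My = (0- 18)/2 = -9.0000
Mz = (-7+14)/2 = 3.5000

M = (-1.5000, -9.0000, 3.5000)


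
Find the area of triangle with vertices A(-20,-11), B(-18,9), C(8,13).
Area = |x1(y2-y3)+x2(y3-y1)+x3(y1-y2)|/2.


-20*(9-13) = 80
-18*(13+ 11) = -432
8*(-11-9) = -160
sum = -512
Area = |-512|/2 = 256.0000

256.0000 sq units


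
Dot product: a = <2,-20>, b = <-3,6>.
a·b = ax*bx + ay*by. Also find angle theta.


a·b = 2*(-3) - 20*6 = -6 - 120 = -126
|a| = sqrt(4+400) = 20.0998
|b| = sqrt(9+36) = 6.7082
cos(theta) = -126/(sqrt(404)*sqrt(45)) = -126/sqrt(18180) = -0.934488
theta = arccos(-126/sqrt(18180)) = 159.1455 degrees

a·b = -126, theta = 159.1455 deg


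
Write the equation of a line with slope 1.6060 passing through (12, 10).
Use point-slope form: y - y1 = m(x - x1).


y - 10 = 1.6060(x - 12)
y = 1.6060x + 10 - 1.6060*12
y = 1.6060x - 9.2720

y = 1.6060x - 9.2720


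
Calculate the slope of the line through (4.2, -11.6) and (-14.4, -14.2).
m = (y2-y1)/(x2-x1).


dy = -14.2 + 11.6 = -2.6
dx = -14.4 - 4.2 = -18.6
m = -2.6/(-18.6) = 0.1398

m = 0.1398


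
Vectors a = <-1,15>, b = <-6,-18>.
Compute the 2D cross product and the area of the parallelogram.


cross = -1*(-18) - 15*(-6) = 18 + 90 = 108
Parallelogram area = |108| = 108

cross = 108, parallelogram area = 108


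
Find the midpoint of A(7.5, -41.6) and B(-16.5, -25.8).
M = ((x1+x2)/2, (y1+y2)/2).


Mx = (7.5 - 16.5)/2 = -9.0/2 = -4.5000
My = (-41.6 - 25.8)/2 = -67.4/2 = -33.7000

(-4.5000, -33.7000)


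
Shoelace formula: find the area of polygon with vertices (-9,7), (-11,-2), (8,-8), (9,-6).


sum(xi*y_{i+1}) = -9*(-2) - 11*(-8) + 8*(-6) + 9*7 = 121
sum(yi*x_{i+1}) = 7*(-11) - 2*8 - 8*9 - 6*(-9) = -111
Area = |121 + 111|/2 = 232/2 = 116.0000

116.0000 sq units


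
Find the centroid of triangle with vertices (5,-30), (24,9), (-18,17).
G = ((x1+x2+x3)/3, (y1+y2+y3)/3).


Gx = (5+24- 18)/3 = 11/3 = 3.6667
Gy = (-30+9+17)/3 = -4/3 = -1.3333

G = (3.6667, -1.3333)


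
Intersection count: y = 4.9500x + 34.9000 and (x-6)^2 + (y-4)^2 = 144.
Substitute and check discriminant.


Substitute y = 4.9500x + 34.9000: (x-6)^2 + (4.9500x+34.9000-4)^2 = 144
Expand to Ax^2 + Bx + C = 0, where b-k = 30.9
A = 1+m^2 = 25.5025
B = 2(m(b-k) - h) = 2(4.9500*30.9 - 6) = 293.91
C = h^2 + (b-k)^2 - r^2 = 36 + 954.81 - 144 = 846.81
disc = B^2-4AC = 86383.0881 - 86383.0881 = 0
disc = 0

1 intersection point (tangent)


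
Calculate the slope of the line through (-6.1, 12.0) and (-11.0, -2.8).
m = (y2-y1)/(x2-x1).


dy = -2.8 - 12.0 = -14.8
dx = -11.0 + 6.1 = -4.9
m = -14.8/(-4.9) = 3.0204

m = 3.0204


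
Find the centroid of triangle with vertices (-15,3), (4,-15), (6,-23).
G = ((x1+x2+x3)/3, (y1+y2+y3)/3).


Gx = (-15+4+6)/3 = -5/3 = -1.6667
Gy = (3- 15- 23)/3 = -35/3 = -11.6667

G = (-1.6667, -11.6667)


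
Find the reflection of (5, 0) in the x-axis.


Reflection rule for x-axis: (x, -y)
(5, 0) -> (5, 0)

(5, 0)


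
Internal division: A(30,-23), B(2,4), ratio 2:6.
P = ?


Px = (2*2 + 6*30)/8 = 184/8 = 23.0000
Py = (2*4 + 6*(-23))/8 = -130/8 = -16.2500

P = (23.0000, -16.2500)


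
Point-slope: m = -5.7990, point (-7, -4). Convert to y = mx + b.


y + 4 = -5.7990(x + 7)
y = -5.7990x - 4 + 5.7990*(-7)
y = -5.7990x - 44.5930

y = -5.7990x - 44.5930


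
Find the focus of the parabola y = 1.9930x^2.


a = 1.9930
4a = 7.9720
focus = (0, 1/7.9720) = (0, 0.1254)

Focus = (0, 0.1254)


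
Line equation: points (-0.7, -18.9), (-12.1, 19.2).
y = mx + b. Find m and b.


m = (38.1)/(-11.4) = -3.3421
b = y1 - m*x1 = -18.9 - (38.1*(-0.7))/(-11.4) = -18.9 - 2.3395 = -21.2395

y = -3.3421x - 21.2395


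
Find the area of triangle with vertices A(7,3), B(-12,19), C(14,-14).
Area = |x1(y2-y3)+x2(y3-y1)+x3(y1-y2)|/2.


7*(19+ 14) = 231
-12*(-14-3) = 204
14*(3-19) = -224
sum = 211
Area = |211|/2 = 105.5000

105.5000 sq units


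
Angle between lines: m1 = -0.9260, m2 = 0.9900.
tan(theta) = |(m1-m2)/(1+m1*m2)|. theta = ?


m1-m2 = -1.916
1+m1*m2 = 0.08326
tan(theta) = |-1.916/0.08326| = 23.012251
theta = arctan(|-1.916/0.08326|) = 87.5118 degrees (acute angle)

87.5118 degrees


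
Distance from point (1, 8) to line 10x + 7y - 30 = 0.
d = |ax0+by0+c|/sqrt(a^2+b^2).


|10*1 + 7*8 - 30| = |36| = 36
sqrt(100 + 49) = sqrt(149) = 12.2066
d = 36/sqrt(149) = 2.9492

2.9492
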